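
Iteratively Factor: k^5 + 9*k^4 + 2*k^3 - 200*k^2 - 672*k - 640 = (k + 4)*(k^4 + 5*k^3 - 18*k^2 - 128*k - 160) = (k + 4)^2*(k^3 + k^2 - 22*k - 40) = (k + 2)*(k + 4)^2*(k^2 - k - 20) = (k - 5)*(k + 2)*(k + 4)^2*(k + 4)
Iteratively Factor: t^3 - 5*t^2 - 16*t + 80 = (t - 5)*(t^2 - 16) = (t - 5)*(t - 4)*(t + 4)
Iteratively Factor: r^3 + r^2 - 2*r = (r - 1)*(r^2 + 2*r) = r*(r - 1)*(r + 2)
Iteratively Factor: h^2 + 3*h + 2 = (h + 1)*(h + 2)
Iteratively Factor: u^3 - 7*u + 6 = (u + 3)*(u^2 - 3*u + 2) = (u - 2)*(u + 3)*(u - 1)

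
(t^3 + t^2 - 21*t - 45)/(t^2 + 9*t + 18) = (t^2 - 2*t - 15)/(t + 6)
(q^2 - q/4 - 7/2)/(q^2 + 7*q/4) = (q - 2)/q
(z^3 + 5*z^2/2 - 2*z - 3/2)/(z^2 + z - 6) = (2*z^2 - z - 1)/(2*(z - 2))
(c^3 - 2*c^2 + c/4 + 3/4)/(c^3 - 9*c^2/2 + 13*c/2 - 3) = (c + 1/2)/(c - 2)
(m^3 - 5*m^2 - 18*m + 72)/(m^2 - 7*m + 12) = (m^2 - 2*m - 24)/(m - 4)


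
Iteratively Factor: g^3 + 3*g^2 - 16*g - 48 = (g - 4)*(g^2 + 7*g + 12) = (g - 4)*(g + 3)*(g + 4)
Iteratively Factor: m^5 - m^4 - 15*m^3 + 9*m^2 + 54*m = (m + 2)*(m^4 - 3*m^3 - 9*m^2 + 27*m) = (m + 2)*(m + 3)*(m^3 - 6*m^2 + 9*m) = (m - 3)*(m + 2)*(m + 3)*(m^2 - 3*m) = (m - 3)^2*(m + 2)*(m + 3)*(m)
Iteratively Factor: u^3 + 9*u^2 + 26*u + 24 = (u + 2)*(u^2 + 7*u + 12) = (u + 2)*(u + 4)*(u + 3)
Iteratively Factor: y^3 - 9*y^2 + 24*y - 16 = (y - 4)*(y^2 - 5*y + 4) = (y - 4)^2*(y - 1)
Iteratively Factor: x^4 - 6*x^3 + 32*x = (x - 4)*(x^3 - 2*x^2 - 8*x) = x*(x - 4)*(x^2 - 2*x - 8) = x*(x - 4)*(x + 2)*(x - 4)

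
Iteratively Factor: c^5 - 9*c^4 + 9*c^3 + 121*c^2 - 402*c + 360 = (c - 3)*(c^4 - 6*c^3 - 9*c^2 + 94*c - 120) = (c - 5)*(c - 3)*(c^3 - c^2 - 14*c + 24) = (c - 5)*(c - 3)^2*(c^2 + 2*c - 8) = (c - 5)*(c - 3)^2*(c + 4)*(c - 2)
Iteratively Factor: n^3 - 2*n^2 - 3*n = (n - 3)*(n^2 + n) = n*(n - 3)*(n + 1)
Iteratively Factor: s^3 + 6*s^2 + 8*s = (s)*(s^2 + 6*s + 8) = s*(s + 2)*(s + 4)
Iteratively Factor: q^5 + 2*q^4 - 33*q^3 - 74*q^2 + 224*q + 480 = (q + 2)*(q^4 - 33*q^2 - 8*q + 240) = (q + 2)*(q + 4)*(q^3 - 4*q^2 - 17*q + 60) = (q + 2)*(q + 4)^2*(q^2 - 8*q + 15) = (q - 5)*(q + 2)*(q + 4)^2*(q - 3)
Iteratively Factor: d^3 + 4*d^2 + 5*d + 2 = (d + 1)*(d^2 + 3*d + 2) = (d + 1)*(d + 2)*(d + 1)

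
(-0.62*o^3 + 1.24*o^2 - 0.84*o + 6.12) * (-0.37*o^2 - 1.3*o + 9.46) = 0.2294*o^5 + 0.3472*o^4 - 7.1664*o^3 + 10.558*o^2 - 15.9024*o + 57.8952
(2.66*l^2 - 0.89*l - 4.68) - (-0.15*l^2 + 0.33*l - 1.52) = 2.81*l^2 - 1.22*l - 3.16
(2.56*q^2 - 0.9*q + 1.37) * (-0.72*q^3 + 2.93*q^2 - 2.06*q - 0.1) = -1.8432*q^5 + 8.1488*q^4 - 8.897*q^3 + 5.6121*q^2 - 2.7322*q - 0.137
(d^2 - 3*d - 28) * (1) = d^2 - 3*d - 28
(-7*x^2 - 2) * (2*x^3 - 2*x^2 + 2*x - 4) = -14*x^5 + 14*x^4 - 18*x^3 + 32*x^2 - 4*x + 8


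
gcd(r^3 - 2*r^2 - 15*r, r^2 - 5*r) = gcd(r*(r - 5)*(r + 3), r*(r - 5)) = r^2 - 5*r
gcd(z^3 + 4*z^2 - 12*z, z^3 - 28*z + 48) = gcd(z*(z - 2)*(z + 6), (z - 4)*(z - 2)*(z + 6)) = z^2 + 4*z - 12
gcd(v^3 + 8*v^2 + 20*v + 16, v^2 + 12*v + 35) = 1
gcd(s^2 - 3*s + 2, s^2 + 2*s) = 1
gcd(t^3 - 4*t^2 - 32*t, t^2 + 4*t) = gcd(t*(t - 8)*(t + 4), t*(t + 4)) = t^2 + 4*t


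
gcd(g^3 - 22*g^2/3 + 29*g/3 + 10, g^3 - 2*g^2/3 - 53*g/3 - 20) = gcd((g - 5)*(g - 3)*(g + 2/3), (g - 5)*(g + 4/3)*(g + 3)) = g - 5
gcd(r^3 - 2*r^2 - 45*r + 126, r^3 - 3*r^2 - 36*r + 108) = r^2 - 9*r + 18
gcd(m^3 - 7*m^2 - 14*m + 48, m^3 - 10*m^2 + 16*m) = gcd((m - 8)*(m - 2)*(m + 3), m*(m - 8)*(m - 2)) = m^2 - 10*m + 16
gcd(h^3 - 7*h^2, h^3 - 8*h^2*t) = h^2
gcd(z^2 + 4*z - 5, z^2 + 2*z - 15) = z + 5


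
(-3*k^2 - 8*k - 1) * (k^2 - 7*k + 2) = -3*k^4 + 13*k^3 + 49*k^2 - 9*k - 2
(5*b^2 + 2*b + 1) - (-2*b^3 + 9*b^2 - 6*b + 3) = 2*b^3 - 4*b^2 + 8*b - 2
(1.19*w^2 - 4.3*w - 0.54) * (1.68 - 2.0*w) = -2.38*w^3 + 10.5992*w^2 - 6.144*w - 0.9072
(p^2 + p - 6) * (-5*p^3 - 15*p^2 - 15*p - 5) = -5*p^5 - 20*p^4 + 70*p^2 + 85*p + 30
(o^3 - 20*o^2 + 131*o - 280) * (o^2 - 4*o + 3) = o^5 - 24*o^4 + 214*o^3 - 864*o^2 + 1513*o - 840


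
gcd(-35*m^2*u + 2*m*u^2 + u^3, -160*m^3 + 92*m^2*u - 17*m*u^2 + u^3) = -5*m + u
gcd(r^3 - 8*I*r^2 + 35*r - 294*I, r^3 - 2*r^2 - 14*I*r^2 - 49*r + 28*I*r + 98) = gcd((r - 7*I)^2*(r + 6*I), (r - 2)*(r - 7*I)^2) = r^2 - 14*I*r - 49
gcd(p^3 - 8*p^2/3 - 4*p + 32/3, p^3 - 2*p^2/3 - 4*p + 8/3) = p^2 - 4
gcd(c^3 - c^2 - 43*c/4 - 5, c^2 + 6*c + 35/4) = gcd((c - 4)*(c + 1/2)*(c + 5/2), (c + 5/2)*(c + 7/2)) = c + 5/2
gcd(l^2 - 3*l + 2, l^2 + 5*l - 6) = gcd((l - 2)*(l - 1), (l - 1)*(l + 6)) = l - 1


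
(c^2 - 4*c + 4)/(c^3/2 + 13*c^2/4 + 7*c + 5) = 4*(c^2 - 4*c + 4)/(2*c^3 + 13*c^2 + 28*c + 20)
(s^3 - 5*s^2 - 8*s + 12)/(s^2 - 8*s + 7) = (s^2 - 4*s - 12)/(s - 7)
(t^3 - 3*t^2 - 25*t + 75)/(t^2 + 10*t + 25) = (t^2 - 8*t + 15)/(t + 5)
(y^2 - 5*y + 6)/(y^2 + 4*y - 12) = (y - 3)/(y + 6)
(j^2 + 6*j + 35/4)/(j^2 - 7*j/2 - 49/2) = (j + 5/2)/(j - 7)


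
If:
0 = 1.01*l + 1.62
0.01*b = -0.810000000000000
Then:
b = -81.00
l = -1.60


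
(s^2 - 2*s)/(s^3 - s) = (s - 2)/(s^2 - 1)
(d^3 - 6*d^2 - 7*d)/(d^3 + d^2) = (d - 7)/d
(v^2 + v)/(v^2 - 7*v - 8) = v/(v - 8)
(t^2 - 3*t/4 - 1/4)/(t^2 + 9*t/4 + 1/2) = (t - 1)/(t + 2)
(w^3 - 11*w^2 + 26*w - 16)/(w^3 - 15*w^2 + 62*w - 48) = (w - 2)/(w - 6)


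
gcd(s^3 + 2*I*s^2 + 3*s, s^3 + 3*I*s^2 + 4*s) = s^2 - I*s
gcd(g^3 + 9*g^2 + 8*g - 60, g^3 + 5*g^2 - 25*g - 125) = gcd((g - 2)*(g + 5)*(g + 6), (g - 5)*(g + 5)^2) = g + 5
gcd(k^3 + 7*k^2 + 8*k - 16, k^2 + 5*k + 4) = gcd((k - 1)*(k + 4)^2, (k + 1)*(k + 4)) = k + 4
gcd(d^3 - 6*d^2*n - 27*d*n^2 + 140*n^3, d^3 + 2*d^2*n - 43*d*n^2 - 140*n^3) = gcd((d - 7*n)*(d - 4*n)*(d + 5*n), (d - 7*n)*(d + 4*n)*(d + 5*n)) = d^2 - 2*d*n - 35*n^2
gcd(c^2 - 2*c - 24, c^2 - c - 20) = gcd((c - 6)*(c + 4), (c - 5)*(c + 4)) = c + 4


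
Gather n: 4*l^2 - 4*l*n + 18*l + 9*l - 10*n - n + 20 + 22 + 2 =4*l^2 + 27*l + n*(-4*l - 11) + 44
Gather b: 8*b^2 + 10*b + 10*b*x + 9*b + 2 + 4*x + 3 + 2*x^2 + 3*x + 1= 8*b^2 + b*(10*x + 19) + 2*x^2 + 7*x + 6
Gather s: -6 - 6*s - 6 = -6*s - 12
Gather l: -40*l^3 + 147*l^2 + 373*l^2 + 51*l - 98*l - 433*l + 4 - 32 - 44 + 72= -40*l^3 + 520*l^2 - 480*l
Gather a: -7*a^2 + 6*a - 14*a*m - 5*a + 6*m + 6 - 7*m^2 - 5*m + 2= -7*a^2 + a*(1 - 14*m) - 7*m^2 + m + 8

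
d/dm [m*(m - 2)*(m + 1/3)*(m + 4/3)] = 4*m^3 - m^2 - 52*m/9 - 8/9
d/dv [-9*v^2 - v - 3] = -18*v - 1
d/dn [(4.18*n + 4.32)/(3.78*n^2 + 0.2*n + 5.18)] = (-15.8004*n^2 - 32.6592*n + 20.7884)/(14.2884*n^4 + 1.512*n^3 + 39.2008*n^2 + 2.072*n + 26.8324)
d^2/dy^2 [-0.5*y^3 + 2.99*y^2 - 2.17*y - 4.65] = 5.98 - 3.0*y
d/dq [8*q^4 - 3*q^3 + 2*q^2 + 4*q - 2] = 32*q^3 - 9*q^2 + 4*q + 4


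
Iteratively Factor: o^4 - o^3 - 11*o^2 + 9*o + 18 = (o + 3)*(o^3 - 4*o^2 + o + 6) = (o - 3)*(o + 3)*(o^2 - o - 2) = (o - 3)*(o - 2)*(o + 3)*(o + 1)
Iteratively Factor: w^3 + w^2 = (w)*(w^2 + w) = w*(w + 1)*(w)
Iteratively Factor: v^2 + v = (v)*(v + 1)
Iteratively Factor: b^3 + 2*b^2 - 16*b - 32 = (b + 2)*(b^2 - 16) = (b - 4)*(b + 2)*(b + 4)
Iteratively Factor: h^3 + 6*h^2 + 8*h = (h + 2)*(h^2 + 4*h) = (h + 2)*(h + 4)*(h)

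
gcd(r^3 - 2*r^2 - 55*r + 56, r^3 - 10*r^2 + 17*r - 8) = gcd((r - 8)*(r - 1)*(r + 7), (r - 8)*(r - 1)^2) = r^2 - 9*r + 8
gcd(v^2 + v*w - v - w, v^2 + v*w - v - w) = v^2 + v*w - v - w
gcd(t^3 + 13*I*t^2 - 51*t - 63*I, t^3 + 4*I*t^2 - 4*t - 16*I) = 1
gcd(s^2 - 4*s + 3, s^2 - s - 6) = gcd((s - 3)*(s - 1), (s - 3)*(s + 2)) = s - 3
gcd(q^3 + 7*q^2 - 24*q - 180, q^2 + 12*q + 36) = q^2 + 12*q + 36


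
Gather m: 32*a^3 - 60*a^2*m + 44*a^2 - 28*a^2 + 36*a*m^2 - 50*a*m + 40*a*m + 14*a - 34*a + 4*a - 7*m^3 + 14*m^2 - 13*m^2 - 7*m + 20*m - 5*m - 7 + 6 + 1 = 32*a^3 + 16*a^2 - 16*a - 7*m^3 + m^2*(36*a + 1) + m*(-60*a^2 - 10*a + 8)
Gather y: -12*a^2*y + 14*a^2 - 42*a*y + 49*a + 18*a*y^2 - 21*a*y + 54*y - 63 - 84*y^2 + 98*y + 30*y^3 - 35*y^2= 14*a^2 + 49*a + 30*y^3 + y^2*(18*a - 119) + y*(-12*a^2 - 63*a + 152) - 63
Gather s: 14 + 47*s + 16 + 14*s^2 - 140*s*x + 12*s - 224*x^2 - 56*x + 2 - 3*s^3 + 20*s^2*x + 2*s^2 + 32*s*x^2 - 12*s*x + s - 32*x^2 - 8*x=-3*s^3 + s^2*(20*x + 16) + s*(32*x^2 - 152*x + 60) - 256*x^2 - 64*x + 32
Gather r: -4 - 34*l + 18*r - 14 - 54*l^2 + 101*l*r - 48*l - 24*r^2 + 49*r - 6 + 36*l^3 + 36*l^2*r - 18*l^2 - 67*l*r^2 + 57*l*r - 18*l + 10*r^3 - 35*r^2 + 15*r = 36*l^3 - 72*l^2 - 100*l + 10*r^3 + r^2*(-67*l - 59) + r*(36*l^2 + 158*l + 82) - 24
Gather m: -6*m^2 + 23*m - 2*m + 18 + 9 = -6*m^2 + 21*m + 27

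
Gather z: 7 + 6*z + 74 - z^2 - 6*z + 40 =121 - z^2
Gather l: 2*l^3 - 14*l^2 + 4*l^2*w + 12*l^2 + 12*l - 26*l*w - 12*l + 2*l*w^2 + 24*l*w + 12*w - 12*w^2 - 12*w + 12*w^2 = 2*l^3 + l^2*(4*w - 2) + l*(2*w^2 - 2*w)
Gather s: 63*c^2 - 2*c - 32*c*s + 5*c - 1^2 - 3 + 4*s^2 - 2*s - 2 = 63*c^2 + 3*c + 4*s^2 + s*(-32*c - 2) - 6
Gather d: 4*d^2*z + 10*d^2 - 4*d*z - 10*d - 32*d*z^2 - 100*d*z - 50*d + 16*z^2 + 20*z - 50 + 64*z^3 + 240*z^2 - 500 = d^2*(4*z + 10) + d*(-32*z^2 - 104*z - 60) + 64*z^3 + 256*z^2 + 20*z - 550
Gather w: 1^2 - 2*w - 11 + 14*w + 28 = 12*w + 18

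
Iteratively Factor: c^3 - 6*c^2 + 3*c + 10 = (c - 2)*(c^2 - 4*c - 5) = (c - 2)*(c + 1)*(c - 5)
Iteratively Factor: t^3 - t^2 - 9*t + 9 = (t - 3)*(t^2 + 2*t - 3) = (t - 3)*(t - 1)*(t + 3)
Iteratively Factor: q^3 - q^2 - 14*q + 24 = (q - 3)*(q^2 + 2*q - 8) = (q - 3)*(q - 2)*(q + 4)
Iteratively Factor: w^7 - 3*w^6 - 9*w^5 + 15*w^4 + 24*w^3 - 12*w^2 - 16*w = (w)*(w^6 - 3*w^5 - 9*w^4 + 15*w^3 + 24*w^2 - 12*w - 16) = w*(w - 2)*(w^5 - w^4 - 11*w^3 - 7*w^2 + 10*w + 8) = w*(w - 2)*(w + 1)*(w^4 - 2*w^3 - 9*w^2 + 2*w + 8) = w*(w - 2)*(w - 1)*(w + 1)*(w^3 - w^2 - 10*w - 8) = w*(w - 2)*(w - 1)*(w + 1)*(w + 2)*(w^2 - 3*w - 4) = w*(w - 2)*(w - 1)*(w + 1)^2*(w + 2)*(w - 4)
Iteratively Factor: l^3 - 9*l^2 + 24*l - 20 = (l - 2)*(l^2 - 7*l + 10) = (l - 2)^2*(l - 5)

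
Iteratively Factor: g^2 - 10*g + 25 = (g - 5)*(g - 5)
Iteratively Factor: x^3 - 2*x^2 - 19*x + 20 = (x + 4)*(x^2 - 6*x + 5) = (x - 1)*(x + 4)*(x - 5)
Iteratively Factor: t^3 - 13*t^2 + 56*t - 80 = (t - 4)*(t^2 - 9*t + 20) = (t - 5)*(t - 4)*(t - 4)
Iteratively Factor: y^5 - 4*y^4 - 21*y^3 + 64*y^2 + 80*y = (y)*(y^4 - 4*y^3 - 21*y^2 + 64*y + 80) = y*(y - 4)*(y^3 - 21*y - 20) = y*(y - 4)*(y + 1)*(y^2 - y - 20) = y*(y - 4)*(y + 1)*(y + 4)*(y - 5)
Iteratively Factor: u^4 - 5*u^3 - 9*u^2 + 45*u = (u - 3)*(u^3 - 2*u^2 - 15*u) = (u - 3)*(u + 3)*(u^2 - 5*u) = (u - 5)*(u - 3)*(u + 3)*(u)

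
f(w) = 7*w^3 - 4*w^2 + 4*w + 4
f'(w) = 21*w^2 - 8*w + 4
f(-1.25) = -20.92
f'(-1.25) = 46.81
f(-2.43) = -129.78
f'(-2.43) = 147.44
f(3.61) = 295.63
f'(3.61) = 248.79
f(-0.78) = -4.88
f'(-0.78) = 23.02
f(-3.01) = -235.18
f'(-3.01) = 218.34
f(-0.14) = 3.34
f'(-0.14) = 5.53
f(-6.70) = -2307.70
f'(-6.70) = 1000.29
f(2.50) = 98.38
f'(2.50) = 115.25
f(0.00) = 4.00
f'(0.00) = 4.00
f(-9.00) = -5459.00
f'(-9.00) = 1777.00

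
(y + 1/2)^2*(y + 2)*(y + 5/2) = y^4 + 11*y^3/2 + 39*y^2/4 + 49*y/8 + 5/4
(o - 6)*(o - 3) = o^2 - 9*o + 18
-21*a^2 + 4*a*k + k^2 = (-3*a + k)*(7*a + k)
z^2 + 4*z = z*(z + 4)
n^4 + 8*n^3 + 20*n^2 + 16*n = n*(n + 2)^2*(n + 4)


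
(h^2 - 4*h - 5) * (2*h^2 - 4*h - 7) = 2*h^4 - 12*h^3 - h^2 + 48*h + 35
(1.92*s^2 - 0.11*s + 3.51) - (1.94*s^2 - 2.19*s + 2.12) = -0.02*s^2 + 2.08*s + 1.39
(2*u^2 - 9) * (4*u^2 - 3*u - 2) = 8*u^4 - 6*u^3 - 40*u^2 + 27*u + 18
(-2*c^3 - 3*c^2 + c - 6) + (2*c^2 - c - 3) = -2*c^3 - c^2 - 9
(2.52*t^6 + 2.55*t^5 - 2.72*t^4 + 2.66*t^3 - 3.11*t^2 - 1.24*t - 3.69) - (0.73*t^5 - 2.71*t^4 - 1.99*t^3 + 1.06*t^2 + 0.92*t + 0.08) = 2.52*t^6 + 1.82*t^5 - 0.0100000000000002*t^4 + 4.65*t^3 - 4.17*t^2 - 2.16*t - 3.77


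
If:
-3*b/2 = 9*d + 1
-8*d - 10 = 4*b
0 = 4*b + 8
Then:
No Solution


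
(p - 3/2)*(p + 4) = p^2 + 5*p/2 - 6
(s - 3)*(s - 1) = s^2 - 4*s + 3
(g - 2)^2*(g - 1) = g^3 - 5*g^2 + 8*g - 4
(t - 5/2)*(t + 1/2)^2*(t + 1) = t^4 - t^3/2 - 15*t^2/4 - 23*t/8 - 5/8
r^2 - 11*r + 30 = (r - 6)*(r - 5)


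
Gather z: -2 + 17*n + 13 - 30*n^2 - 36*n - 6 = -30*n^2 - 19*n + 5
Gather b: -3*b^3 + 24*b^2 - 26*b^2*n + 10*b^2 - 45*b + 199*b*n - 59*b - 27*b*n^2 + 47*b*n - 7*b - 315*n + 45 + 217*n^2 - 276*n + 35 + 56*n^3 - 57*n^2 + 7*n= -3*b^3 + b^2*(34 - 26*n) + b*(-27*n^2 + 246*n - 111) + 56*n^3 + 160*n^2 - 584*n + 80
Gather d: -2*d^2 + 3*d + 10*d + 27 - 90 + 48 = -2*d^2 + 13*d - 15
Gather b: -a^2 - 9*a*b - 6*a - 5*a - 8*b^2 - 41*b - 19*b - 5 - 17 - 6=-a^2 - 11*a - 8*b^2 + b*(-9*a - 60) - 28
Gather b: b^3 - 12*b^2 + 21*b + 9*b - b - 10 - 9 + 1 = b^3 - 12*b^2 + 29*b - 18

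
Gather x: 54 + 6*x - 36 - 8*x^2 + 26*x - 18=-8*x^2 + 32*x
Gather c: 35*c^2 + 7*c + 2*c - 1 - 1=35*c^2 + 9*c - 2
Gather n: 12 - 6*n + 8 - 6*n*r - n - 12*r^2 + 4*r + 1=n*(-6*r - 7) - 12*r^2 + 4*r + 21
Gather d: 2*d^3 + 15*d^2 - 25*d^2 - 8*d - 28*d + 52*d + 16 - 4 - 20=2*d^3 - 10*d^2 + 16*d - 8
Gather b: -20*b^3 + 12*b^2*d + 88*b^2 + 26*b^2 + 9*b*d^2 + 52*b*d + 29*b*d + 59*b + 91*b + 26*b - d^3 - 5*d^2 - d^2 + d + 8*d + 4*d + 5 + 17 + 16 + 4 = -20*b^3 + b^2*(12*d + 114) + b*(9*d^2 + 81*d + 176) - d^3 - 6*d^2 + 13*d + 42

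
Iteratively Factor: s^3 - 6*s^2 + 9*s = (s)*(s^2 - 6*s + 9) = s*(s - 3)*(s - 3)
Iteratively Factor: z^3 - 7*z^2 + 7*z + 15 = (z - 3)*(z^2 - 4*z - 5) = (z - 5)*(z - 3)*(z + 1)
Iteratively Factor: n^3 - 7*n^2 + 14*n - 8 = (n - 4)*(n^2 - 3*n + 2) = (n - 4)*(n - 2)*(n - 1)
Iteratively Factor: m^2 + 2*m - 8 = (m + 4)*(m - 2)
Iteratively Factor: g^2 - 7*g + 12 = (g - 3)*(g - 4)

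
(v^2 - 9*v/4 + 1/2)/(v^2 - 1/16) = 4*(v - 2)/(4*v + 1)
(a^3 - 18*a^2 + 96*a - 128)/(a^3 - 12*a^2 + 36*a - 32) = (a - 8)/(a - 2)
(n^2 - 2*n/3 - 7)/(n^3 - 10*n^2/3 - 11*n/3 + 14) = (3*n + 7)/(3*n^2 - n - 14)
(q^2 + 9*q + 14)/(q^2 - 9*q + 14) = (q^2 + 9*q + 14)/(q^2 - 9*q + 14)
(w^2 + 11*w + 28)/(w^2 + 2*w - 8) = (w + 7)/(w - 2)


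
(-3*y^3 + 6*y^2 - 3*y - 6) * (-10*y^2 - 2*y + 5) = 30*y^5 - 54*y^4 + 3*y^3 + 96*y^2 - 3*y - 30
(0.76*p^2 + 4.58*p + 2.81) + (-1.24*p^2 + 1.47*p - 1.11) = -0.48*p^2 + 6.05*p + 1.7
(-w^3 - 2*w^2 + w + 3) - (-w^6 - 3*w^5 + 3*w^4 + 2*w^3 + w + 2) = w^6 + 3*w^5 - 3*w^4 - 3*w^3 - 2*w^2 + 1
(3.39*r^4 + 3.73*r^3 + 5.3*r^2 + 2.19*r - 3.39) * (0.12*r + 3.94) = 0.4068*r^5 + 13.8042*r^4 + 15.3322*r^3 + 21.1448*r^2 + 8.2218*r - 13.3566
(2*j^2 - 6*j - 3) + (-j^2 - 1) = j^2 - 6*j - 4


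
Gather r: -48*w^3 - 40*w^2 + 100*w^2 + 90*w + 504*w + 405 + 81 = -48*w^3 + 60*w^2 + 594*w + 486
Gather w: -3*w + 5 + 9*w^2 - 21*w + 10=9*w^2 - 24*w + 15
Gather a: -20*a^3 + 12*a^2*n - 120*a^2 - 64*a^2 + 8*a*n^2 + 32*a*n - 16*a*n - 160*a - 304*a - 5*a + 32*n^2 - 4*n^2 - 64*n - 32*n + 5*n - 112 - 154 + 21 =-20*a^3 + a^2*(12*n - 184) + a*(8*n^2 + 16*n - 469) + 28*n^2 - 91*n - 245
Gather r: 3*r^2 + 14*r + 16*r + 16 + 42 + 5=3*r^2 + 30*r + 63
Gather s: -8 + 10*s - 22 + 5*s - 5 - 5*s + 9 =10*s - 26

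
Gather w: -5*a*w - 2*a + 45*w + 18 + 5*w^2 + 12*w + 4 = -2*a + 5*w^2 + w*(57 - 5*a) + 22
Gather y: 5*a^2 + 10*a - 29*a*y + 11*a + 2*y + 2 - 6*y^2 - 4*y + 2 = 5*a^2 + 21*a - 6*y^2 + y*(-29*a - 2) + 4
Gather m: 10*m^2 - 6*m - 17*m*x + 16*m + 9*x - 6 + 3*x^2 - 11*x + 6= 10*m^2 + m*(10 - 17*x) + 3*x^2 - 2*x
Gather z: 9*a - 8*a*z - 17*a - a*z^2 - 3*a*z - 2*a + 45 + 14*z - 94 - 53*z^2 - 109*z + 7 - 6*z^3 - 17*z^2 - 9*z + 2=-10*a - 6*z^3 + z^2*(-a - 70) + z*(-11*a - 104) - 40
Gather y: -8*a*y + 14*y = y*(14 - 8*a)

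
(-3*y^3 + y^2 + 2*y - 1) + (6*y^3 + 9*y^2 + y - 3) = 3*y^3 + 10*y^2 + 3*y - 4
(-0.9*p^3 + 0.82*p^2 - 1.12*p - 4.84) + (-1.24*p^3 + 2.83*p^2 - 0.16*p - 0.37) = -2.14*p^3 + 3.65*p^2 - 1.28*p - 5.21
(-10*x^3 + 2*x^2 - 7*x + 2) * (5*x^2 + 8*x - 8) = -50*x^5 - 70*x^4 + 61*x^3 - 62*x^2 + 72*x - 16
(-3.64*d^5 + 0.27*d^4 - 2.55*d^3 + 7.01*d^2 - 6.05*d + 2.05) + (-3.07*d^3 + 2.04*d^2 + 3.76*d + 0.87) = -3.64*d^5 + 0.27*d^4 - 5.62*d^3 + 9.05*d^2 - 2.29*d + 2.92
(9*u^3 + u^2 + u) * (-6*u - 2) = -54*u^4 - 24*u^3 - 8*u^2 - 2*u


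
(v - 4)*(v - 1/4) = v^2 - 17*v/4 + 1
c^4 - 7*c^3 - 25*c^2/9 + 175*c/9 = c*(c - 7)*(c - 5/3)*(c + 5/3)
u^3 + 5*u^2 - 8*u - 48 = (u - 3)*(u + 4)^2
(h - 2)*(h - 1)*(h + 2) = h^3 - h^2 - 4*h + 4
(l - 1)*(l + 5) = l^2 + 4*l - 5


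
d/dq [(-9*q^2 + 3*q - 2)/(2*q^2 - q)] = (3*q^2 + 8*q - 2)/(q^2*(4*q^2 - 4*q + 1))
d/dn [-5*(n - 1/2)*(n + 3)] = -10*n - 25/2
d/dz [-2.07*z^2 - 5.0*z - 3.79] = -4.14*z - 5.0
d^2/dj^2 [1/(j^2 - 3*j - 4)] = 2*(j^2 - 3*j - (2*j - 3)^2 - 4)/(-j^2 + 3*j + 4)^3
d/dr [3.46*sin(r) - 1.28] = 3.46*cos(r)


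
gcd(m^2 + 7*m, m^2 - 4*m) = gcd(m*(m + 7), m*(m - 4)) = m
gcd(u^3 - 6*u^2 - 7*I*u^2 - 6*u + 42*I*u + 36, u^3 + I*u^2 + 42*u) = u - 6*I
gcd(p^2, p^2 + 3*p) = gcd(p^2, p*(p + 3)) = p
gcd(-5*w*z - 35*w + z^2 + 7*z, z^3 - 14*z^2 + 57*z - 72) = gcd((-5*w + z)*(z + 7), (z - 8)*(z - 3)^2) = 1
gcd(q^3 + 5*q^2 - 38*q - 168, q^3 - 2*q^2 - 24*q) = q^2 - 2*q - 24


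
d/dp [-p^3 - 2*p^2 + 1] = p*(-3*p - 4)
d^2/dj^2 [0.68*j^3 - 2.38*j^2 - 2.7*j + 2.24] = 4.08*j - 4.76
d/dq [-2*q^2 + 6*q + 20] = 6 - 4*q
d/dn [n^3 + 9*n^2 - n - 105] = 3*n^2 + 18*n - 1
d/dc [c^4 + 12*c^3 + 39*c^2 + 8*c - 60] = 4*c^3 + 36*c^2 + 78*c + 8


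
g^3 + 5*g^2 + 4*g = g*(g + 1)*(g + 4)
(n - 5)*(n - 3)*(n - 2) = n^3 - 10*n^2 + 31*n - 30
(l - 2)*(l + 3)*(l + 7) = l^3 + 8*l^2 + l - 42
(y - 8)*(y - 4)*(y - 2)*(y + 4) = y^4 - 10*y^3 + 160*y - 256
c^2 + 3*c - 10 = (c - 2)*(c + 5)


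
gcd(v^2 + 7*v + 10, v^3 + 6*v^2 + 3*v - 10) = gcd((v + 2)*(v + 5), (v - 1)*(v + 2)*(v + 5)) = v^2 + 7*v + 10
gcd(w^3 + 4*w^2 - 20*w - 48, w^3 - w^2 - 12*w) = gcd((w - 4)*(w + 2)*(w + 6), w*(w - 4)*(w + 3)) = w - 4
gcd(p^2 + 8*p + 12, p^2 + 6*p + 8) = p + 2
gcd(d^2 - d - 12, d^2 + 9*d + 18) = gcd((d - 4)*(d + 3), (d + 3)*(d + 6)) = d + 3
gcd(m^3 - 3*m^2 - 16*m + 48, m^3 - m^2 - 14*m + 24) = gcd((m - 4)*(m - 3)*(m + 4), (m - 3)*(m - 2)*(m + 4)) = m^2 + m - 12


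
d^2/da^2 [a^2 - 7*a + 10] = 2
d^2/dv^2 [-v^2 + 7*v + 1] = -2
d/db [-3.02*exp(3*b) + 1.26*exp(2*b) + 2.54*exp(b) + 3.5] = (-9.06*exp(2*b) + 2.52*exp(b) + 2.54)*exp(b)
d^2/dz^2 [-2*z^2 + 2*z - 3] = -4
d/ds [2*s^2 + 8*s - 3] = 4*s + 8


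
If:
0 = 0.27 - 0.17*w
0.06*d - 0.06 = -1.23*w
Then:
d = -31.56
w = 1.59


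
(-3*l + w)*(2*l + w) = -6*l^2 - l*w + w^2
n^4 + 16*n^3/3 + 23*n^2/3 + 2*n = n*(n + 1/3)*(n + 2)*(n + 3)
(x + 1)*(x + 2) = x^2 + 3*x + 2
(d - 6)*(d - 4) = d^2 - 10*d + 24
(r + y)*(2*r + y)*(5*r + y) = 10*r^3 + 17*r^2*y + 8*r*y^2 + y^3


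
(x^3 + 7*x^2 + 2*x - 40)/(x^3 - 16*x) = (x^2 + 3*x - 10)/(x*(x - 4))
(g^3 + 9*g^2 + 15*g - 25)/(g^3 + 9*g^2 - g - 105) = (g^2 + 4*g - 5)/(g^2 + 4*g - 21)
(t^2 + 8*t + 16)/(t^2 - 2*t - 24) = (t + 4)/(t - 6)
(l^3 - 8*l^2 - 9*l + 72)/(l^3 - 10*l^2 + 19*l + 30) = (l^3 - 8*l^2 - 9*l + 72)/(l^3 - 10*l^2 + 19*l + 30)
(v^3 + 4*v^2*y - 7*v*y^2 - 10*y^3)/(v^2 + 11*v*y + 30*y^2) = (v^2 - v*y - 2*y^2)/(v + 6*y)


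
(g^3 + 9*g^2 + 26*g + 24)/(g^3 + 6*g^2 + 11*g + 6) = (g + 4)/(g + 1)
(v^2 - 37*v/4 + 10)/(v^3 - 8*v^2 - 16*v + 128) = (v - 5/4)/(v^2 - 16)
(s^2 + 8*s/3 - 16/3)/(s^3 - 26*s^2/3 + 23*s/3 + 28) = (3*s^2 + 8*s - 16)/(3*s^3 - 26*s^2 + 23*s + 84)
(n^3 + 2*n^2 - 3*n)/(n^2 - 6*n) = (n^2 + 2*n - 3)/(n - 6)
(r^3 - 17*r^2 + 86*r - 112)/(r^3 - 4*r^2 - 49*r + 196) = (r^2 - 10*r + 16)/(r^2 + 3*r - 28)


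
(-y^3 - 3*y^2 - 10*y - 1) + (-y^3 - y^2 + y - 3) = -2*y^3 - 4*y^2 - 9*y - 4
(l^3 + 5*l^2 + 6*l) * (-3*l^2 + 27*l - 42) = -3*l^5 + 12*l^4 + 75*l^3 - 48*l^2 - 252*l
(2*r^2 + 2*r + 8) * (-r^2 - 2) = -2*r^4 - 2*r^3 - 12*r^2 - 4*r - 16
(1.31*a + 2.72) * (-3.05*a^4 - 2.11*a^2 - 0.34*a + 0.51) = -3.9955*a^5 - 8.296*a^4 - 2.7641*a^3 - 6.1846*a^2 - 0.2567*a + 1.3872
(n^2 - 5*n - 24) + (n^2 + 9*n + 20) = 2*n^2 + 4*n - 4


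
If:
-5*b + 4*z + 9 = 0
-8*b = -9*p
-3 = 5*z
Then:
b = 33/25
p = 88/75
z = -3/5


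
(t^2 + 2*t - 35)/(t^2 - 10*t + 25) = (t + 7)/(t - 5)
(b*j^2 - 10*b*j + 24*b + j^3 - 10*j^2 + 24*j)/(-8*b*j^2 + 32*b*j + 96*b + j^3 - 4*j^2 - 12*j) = (-b*j + 4*b - j^2 + 4*j)/(8*b*j + 16*b - j^2 - 2*j)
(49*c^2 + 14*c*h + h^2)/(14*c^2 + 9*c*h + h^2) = (7*c + h)/(2*c + h)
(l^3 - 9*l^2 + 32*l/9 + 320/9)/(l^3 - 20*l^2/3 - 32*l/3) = (9*l^2 - 9*l - 40)/(3*l*(3*l + 4))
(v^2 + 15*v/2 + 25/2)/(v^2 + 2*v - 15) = (v + 5/2)/(v - 3)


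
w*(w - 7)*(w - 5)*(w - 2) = w^4 - 14*w^3 + 59*w^2 - 70*w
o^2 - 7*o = o*(o - 7)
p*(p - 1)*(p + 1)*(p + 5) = p^4 + 5*p^3 - p^2 - 5*p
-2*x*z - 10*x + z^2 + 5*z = (-2*x + z)*(z + 5)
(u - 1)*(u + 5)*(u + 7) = u^3 + 11*u^2 + 23*u - 35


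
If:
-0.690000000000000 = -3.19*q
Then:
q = 0.22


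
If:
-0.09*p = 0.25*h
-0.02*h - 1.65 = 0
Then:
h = -82.50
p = 229.17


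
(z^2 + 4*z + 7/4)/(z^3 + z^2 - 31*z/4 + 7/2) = (2*z + 1)/(2*z^2 - 5*z + 2)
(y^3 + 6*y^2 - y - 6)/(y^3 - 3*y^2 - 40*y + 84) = (y^2 - 1)/(y^2 - 9*y + 14)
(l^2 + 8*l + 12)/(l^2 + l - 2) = (l + 6)/(l - 1)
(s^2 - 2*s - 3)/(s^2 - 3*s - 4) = (s - 3)/(s - 4)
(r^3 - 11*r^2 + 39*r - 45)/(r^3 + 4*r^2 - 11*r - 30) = (r^2 - 8*r + 15)/(r^2 + 7*r + 10)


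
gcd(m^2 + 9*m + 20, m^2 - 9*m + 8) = 1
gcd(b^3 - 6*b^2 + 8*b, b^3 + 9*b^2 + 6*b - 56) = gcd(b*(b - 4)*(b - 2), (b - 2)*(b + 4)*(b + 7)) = b - 2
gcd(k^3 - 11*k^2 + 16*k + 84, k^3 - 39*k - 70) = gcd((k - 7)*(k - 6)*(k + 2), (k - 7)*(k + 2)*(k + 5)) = k^2 - 5*k - 14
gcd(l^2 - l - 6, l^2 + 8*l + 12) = l + 2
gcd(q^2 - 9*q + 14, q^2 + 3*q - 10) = q - 2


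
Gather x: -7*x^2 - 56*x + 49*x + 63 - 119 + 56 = -7*x^2 - 7*x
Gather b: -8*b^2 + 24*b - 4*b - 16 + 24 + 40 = -8*b^2 + 20*b + 48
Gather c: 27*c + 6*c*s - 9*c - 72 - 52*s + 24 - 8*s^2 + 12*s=c*(6*s + 18) - 8*s^2 - 40*s - 48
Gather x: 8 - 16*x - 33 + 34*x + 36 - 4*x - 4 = 14*x + 7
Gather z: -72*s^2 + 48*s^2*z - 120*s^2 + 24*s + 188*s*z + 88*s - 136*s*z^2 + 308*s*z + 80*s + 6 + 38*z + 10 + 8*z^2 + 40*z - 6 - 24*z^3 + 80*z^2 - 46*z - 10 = -192*s^2 + 192*s - 24*z^3 + z^2*(88 - 136*s) + z*(48*s^2 + 496*s + 32)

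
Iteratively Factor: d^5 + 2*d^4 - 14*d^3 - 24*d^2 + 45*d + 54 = (d + 1)*(d^4 + d^3 - 15*d^2 - 9*d + 54) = (d - 3)*(d + 1)*(d^3 + 4*d^2 - 3*d - 18) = (d - 3)*(d + 1)*(d + 3)*(d^2 + d - 6) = (d - 3)*(d - 2)*(d + 1)*(d + 3)*(d + 3)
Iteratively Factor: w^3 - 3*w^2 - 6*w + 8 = (w - 4)*(w^2 + w - 2) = (w - 4)*(w + 2)*(w - 1)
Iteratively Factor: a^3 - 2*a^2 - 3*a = (a + 1)*(a^2 - 3*a) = (a - 3)*(a + 1)*(a)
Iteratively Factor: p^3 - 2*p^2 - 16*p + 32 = (p + 4)*(p^2 - 6*p + 8) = (p - 4)*(p + 4)*(p - 2)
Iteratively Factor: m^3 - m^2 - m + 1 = (m - 1)*(m^2 - 1) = (m - 1)*(m + 1)*(m - 1)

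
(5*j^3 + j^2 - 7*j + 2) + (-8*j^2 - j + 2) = 5*j^3 - 7*j^2 - 8*j + 4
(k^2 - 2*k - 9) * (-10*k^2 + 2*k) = -10*k^4 + 22*k^3 + 86*k^2 - 18*k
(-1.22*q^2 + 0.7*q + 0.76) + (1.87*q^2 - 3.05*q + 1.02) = 0.65*q^2 - 2.35*q + 1.78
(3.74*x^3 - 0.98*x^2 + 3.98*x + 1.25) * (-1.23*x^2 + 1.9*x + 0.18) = -4.6002*x^5 + 8.3114*x^4 - 6.0842*x^3 + 5.8481*x^2 + 3.0914*x + 0.225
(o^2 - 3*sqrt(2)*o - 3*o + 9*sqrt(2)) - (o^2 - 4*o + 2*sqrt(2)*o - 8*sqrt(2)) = -5*sqrt(2)*o + o + 17*sqrt(2)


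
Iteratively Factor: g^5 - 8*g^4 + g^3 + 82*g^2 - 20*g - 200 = (g - 5)*(g^4 - 3*g^3 - 14*g^2 + 12*g + 40) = (g - 5)*(g + 2)*(g^3 - 5*g^2 - 4*g + 20) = (g - 5)*(g + 2)^2*(g^2 - 7*g + 10) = (g - 5)^2*(g + 2)^2*(g - 2)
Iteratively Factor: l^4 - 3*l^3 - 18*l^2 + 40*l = (l - 5)*(l^3 + 2*l^2 - 8*l) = (l - 5)*(l + 4)*(l^2 - 2*l) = l*(l - 5)*(l + 4)*(l - 2)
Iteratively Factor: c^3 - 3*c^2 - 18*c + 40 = (c + 4)*(c^2 - 7*c + 10) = (c - 2)*(c + 4)*(c - 5)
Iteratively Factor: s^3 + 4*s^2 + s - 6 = (s - 1)*(s^2 + 5*s + 6) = (s - 1)*(s + 3)*(s + 2)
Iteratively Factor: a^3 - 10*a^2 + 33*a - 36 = (a - 3)*(a^2 - 7*a + 12) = (a - 3)^2*(a - 4)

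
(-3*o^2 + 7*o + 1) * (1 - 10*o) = 30*o^3 - 73*o^2 - 3*o + 1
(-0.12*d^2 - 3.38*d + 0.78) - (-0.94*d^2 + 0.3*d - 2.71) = 0.82*d^2 - 3.68*d + 3.49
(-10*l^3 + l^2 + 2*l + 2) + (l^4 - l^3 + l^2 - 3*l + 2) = l^4 - 11*l^3 + 2*l^2 - l + 4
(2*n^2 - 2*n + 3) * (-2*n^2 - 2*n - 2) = -4*n^4 - 6*n^2 - 2*n - 6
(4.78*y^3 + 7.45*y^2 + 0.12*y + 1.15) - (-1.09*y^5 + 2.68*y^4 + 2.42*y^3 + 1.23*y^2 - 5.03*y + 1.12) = 1.09*y^5 - 2.68*y^4 + 2.36*y^3 + 6.22*y^2 + 5.15*y + 0.0299999999999998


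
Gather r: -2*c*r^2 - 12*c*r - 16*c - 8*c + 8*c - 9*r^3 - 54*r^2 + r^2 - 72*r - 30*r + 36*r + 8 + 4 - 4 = -16*c - 9*r^3 + r^2*(-2*c - 53) + r*(-12*c - 66) + 8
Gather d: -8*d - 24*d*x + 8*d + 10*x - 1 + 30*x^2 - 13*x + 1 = -24*d*x + 30*x^2 - 3*x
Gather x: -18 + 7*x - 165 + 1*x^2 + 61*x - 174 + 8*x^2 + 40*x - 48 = 9*x^2 + 108*x - 405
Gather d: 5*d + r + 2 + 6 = 5*d + r + 8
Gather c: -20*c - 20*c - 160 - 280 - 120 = -40*c - 560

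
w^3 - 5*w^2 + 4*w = w*(w - 4)*(w - 1)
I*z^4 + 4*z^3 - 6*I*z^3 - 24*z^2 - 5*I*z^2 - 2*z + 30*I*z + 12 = (z - 6)*(z - 2*I)*(z - I)*(I*z + 1)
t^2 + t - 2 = (t - 1)*(t + 2)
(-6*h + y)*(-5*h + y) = 30*h^2 - 11*h*y + y^2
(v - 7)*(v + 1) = v^2 - 6*v - 7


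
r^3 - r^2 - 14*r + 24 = (r - 3)*(r - 2)*(r + 4)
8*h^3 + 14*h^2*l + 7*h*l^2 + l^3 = (h + l)*(2*h + l)*(4*h + l)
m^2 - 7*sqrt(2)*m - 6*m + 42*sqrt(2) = (m - 6)*(m - 7*sqrt(2))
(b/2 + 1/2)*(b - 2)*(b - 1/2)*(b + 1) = b^4/2 - b^3/4 - 3*b^2/2 - b/4 + 1/2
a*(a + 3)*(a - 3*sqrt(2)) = a^3 - 3*sqrt(2)*a^2 + 3*a^2 - 9*sqrt(2)*a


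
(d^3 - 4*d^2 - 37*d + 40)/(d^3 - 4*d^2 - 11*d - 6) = (-d^3 + 4*d^2 + 37*d - 40)/(-d^3 + 4*d^2 + 11*d + 6)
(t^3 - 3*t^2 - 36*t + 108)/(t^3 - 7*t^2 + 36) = (t + 6)/(t + 2)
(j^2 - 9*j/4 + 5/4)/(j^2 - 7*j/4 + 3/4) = (4*j - 5)/(4*j - 3)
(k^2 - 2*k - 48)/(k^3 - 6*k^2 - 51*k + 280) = (k + 6)/(k^2 + 2*k - 35)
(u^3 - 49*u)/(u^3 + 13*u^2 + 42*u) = (u - 7)/(u + 6)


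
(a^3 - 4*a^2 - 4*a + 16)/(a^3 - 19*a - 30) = (a^2 - 6*a + 8)/(a^2 - 2*a - 15)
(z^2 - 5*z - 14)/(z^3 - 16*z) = (z^2 - 5*z - 14)/(z*(z^2 - 16))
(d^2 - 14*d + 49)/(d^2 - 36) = (d^2 - 14*d + 49)/(d^2 - 36)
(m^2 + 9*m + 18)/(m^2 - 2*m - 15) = (m + 6)/(m - 5)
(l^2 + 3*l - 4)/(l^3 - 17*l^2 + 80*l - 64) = (l + 4)/(l^2 - 16*l + 64)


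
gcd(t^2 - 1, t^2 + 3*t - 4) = t - 1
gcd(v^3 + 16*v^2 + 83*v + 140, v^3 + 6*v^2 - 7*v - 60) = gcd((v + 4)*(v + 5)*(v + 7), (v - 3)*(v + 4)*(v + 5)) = v^2 + 9*v + 20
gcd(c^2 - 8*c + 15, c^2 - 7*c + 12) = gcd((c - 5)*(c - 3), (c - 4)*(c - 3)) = c - 3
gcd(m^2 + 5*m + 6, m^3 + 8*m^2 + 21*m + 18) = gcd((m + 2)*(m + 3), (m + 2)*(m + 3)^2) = m^2 + 5*m + 6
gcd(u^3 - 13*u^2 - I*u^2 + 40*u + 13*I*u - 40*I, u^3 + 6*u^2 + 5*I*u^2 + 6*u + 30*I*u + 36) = u - I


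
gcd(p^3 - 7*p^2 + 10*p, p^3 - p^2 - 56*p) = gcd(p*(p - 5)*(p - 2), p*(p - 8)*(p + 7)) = p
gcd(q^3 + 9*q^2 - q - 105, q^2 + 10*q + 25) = q + 5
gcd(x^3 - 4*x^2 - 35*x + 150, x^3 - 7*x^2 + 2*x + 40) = x - 5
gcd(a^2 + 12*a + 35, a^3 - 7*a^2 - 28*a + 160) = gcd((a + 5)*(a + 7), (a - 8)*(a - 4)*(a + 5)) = a + 5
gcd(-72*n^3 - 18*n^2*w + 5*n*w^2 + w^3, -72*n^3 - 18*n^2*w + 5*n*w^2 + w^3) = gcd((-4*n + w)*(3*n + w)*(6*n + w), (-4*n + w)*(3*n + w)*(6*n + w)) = -72*n^3 - 18*n^2*w + 5*n*w^2 + w^3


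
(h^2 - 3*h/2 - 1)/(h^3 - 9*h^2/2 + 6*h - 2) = (2*h + 1)/(2*h^2 - 5*h + 2)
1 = 1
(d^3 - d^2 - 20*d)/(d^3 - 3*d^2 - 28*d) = (d - 5)/(d - 7)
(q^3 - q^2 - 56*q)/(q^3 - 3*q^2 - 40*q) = (q + 7)/(q + 5)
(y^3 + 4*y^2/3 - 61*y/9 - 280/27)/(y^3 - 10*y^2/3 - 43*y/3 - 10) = (y^2 - y/3 - 56/9)/(y^2 - 5*y - 6)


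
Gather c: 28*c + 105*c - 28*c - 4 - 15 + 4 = 105*c - 15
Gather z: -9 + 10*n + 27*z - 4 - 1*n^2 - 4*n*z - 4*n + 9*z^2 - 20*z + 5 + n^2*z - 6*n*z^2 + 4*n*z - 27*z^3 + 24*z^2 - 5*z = -n^2 + 6*n - 27*z^3 + z^2*(33 - 6*n) + z*(n^2 + 2) - 8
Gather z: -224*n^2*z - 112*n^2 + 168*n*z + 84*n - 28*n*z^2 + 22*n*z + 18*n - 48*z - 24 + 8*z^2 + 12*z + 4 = -112*n^2 + 102*n + z^2*(8 - 28*n) + z*(-224*n^2 + 190*n - 36) - 20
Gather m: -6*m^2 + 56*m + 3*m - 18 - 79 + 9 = -6*m^2 + 59*m - 88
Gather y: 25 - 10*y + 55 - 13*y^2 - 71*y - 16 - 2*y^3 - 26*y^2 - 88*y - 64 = -2*y^3 - 39*y^2 - 169*y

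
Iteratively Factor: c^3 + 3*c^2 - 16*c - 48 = (c - 4)*(c^2 + 7*c + 12) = (c - 4)*(c + 4)*(c + 3)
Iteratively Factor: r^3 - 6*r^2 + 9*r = (r - 3)*(r^2 - 3*r) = r*(r - 3)*(r - 3)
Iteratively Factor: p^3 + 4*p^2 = (p)*(p^2 + 4*p) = p^2*(p + 4)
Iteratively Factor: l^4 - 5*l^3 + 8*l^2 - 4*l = (l - 1)*(l^3 - 4*l^2 + 4*l) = (l - 2)*(l - 1)*(l^2 - 2*l) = (l - 2)^2*(l - 1)*(l)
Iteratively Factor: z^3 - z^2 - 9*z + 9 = (z - 1)*(z^2 - 9) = (z - 1)*(z + 3)*(z - 3)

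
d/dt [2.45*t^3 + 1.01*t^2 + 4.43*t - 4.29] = 7.35*t^2 + 2.02*t + 4.43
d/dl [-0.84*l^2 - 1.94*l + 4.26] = -1.68*l - 1.94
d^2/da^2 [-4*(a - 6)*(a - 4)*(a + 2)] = 64 - 24*a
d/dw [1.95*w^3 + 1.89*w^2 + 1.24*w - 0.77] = 5.85*w^2 + 3.78*w + 1.24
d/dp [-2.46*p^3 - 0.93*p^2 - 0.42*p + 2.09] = -7.38*p^2 - 1.86*p - 0.42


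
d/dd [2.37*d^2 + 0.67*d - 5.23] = 4.74*d + 0.67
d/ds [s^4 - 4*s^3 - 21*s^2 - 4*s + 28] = 4*s^3 - 12*s^2 - 42*s - 4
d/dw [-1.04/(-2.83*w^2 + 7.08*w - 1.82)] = (7.3632 - 5.8864*w)/(2.83*w^2 - 7.08*w + 1.82)^2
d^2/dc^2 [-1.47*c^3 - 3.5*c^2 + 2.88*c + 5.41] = -8.82*c - 7.0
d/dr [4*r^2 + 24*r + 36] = 8*r + 24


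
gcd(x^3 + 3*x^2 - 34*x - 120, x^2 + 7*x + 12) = x + 4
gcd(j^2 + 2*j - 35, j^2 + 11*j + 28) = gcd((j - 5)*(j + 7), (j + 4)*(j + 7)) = j + 7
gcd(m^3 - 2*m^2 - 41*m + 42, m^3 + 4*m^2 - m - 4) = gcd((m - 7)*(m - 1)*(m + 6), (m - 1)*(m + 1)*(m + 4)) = m - 1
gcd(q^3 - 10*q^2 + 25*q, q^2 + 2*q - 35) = q - 5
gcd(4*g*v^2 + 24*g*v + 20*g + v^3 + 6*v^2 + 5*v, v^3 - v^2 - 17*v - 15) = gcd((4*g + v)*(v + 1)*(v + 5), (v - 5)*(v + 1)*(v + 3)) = v + 1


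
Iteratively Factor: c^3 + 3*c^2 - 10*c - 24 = (c + 2)*(c^2 + c - 12) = (c + 2)*(c + 4)*(c - 3)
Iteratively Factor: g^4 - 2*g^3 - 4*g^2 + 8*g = (g - 2)*(g^3 - 4*g) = (g - 2)*(g + 2)*(g^2 - 2*g) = g*(g - 2)*(g + 2)*(g - 2)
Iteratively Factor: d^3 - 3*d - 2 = (d + 1)*(d^2 - d - 2) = (d + 1)^2*(d - 2)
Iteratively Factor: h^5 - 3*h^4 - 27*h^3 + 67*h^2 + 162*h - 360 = (h - 3)*(h^4 - 27*h^2 - 14*h + 120) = (h - 3)*(h + 4)*(h^3 - 4*h^2 - 11*h + 30) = (h - 3)*(h + 3)*(h + 4)*(h^2 - 7*h + 10) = (h - 3)*(h - 2)*(h + 3)*(h + 4)*(h - 5)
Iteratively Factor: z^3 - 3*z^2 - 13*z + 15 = (z - 1)*(z^2 - 2*z - 15) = (z - 5)*(z - 1)*(z + 3)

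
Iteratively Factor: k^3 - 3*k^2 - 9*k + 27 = (k - 3)*(k^2 - 9) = (k - 3)^2*(k + 3)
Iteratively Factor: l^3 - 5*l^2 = (l)*(l^2 - 5*l) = l^2*(l - 5)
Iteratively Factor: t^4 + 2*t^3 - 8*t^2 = (t)*(t^3 + 2*t^2 - 8*t) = t^2*(t^2 + 2*t - 8) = t^2*(t - 2)*(t + 4)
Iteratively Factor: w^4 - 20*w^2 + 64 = (w + 4)*(w^3 - 4*w^2 - 4*w + 16) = (w + 2)*(w + 4)*(w^2 - 6*w + 8) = (w - 2)*(w + 2)*(w + 4)*(w - 4)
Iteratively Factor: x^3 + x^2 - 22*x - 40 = (x + 2)*(x^2 - x - 20) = (x + 2)*(x + 4)*(x - 5)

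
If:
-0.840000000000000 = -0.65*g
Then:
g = 1.29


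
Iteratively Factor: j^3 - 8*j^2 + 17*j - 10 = (j - 5)*(j^2 - 3*j + 2) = (j - 5)*(j - 2)*(j - 1)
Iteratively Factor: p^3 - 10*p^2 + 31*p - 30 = (p - 3)*(p^2 - 7*p + 10) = (p - 5)*(p - 3)*(p - 2)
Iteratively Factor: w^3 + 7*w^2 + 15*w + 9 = (w + 1)*(w^2 + 6*w + 9) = (w + 1)*(w + 3)*(w + 3)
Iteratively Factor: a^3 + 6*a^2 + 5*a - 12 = (a + 3)*(a^2 + 3*a - 4) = (a - 1)*(a + 3)*(a + 4)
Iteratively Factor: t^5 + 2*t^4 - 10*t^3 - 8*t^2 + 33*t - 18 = (t - 1)*(t^4 + 3*t^3 - 7*t^2 - 15*t + 18) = (t - 1)*(t + 3)*(t^3 - 7*t + 6) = (t - 2)*(t - 1)*(t + 3)*(t^2 + 2*t - 3) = (t - 2)*(t - 1)^2*(t + 3)*(t + 3)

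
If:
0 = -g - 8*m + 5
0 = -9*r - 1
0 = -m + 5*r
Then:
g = 85/9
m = -5/9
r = -1/9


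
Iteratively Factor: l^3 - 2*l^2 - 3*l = (l)*(l^2 - 2*l - 3) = l*(l - 3)*(l + 1)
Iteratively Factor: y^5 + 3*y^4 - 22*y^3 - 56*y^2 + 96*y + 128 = (y - 2)*(y^4 + 5*y^3 - 12*y^2 - 80*y - 64) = (y - 2)*(y + 4)*(y^3 + y^2 - 16*y - 16) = (y - 4)*(y - 2)*(y + 4)*(y^2 + 5*y + 4) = (y - 4)*(y - 2)*(y + 4)^2*(y + 1)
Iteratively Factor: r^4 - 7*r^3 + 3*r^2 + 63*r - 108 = (r + 3)*(r^3 - 10*r^2 + 33*r - 36) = (r - 3)*(r + 3)*(r^2 - 7*r + 12) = (r - 3)^2*(r + 3)*(r - 4)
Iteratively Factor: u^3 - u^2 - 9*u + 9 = (u - 3)*(u^2 + 2*u - 3) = (u - 3)*(u + 3)*(u - 1)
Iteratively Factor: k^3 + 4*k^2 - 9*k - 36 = (k - 3)*(k^2 + 7*k + 12) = (k - 3)*(k + 4)*(k + 3)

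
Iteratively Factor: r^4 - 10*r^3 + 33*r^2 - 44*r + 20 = (r - 2)*(r^3 - 8*r^2 + 17*r - 10) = (r - 5)*(r - 2)*(r^2 - 3*r + 2) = (r - 5)*(r - 2)*(r - 1)*(r - 2)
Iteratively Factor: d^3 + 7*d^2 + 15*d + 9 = (d + 3)*(d^2 + 4*d + 3) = (d + 1)*(d + 3)*(d + 3)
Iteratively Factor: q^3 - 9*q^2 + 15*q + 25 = (q + 1)*(q^2 - 10*q + 25) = (q - 5)*(q + 1)*(q - 5)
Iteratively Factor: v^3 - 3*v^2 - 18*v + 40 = (v - 2)*(v^2 - v - 20) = (v - 2)*(v + 4)*(v - 5)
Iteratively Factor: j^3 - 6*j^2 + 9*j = (j)*(j^2 - 6*j + 9) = j*(j - 3)*(j - 3)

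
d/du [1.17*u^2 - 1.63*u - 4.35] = 2.34*u - 1.63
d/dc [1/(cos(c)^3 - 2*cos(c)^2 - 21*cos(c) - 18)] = (3*cos(c)^2 - 4*cos(c) - 21)*sin(c)/((cos(c) - 6)^2*(cos(c) + 1)^2*(cos(c) + 3)^2)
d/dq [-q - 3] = -1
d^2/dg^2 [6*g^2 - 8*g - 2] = 12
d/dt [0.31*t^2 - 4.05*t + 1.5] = 0.62*t - 4.05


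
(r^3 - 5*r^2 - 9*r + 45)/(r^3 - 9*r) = (r - 5)/r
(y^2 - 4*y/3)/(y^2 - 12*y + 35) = y*(3*y - 4)/(3*(y^2 - 12*y + 35))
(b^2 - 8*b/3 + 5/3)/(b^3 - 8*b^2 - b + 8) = (b - 5/3)/(b^2 - 7*b - 8)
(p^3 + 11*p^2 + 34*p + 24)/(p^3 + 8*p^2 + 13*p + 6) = (p + 4)/(p + 1)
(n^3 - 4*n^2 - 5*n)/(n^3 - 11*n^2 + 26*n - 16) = n*(n^2 - 4*n - 5)/(n^3 - 11*n^2 + 26*n - 16)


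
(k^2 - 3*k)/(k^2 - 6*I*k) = (k - 3)/(k - 6*I)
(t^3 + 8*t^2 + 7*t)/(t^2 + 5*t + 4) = t*(t + 7)/(t + 4)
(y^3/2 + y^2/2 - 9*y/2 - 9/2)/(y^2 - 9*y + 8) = (y^3 + y^2 - 9*y - 9)/(2*(y^2 - 9*y + 8))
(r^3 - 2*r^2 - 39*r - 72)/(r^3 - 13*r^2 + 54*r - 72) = (r^3 - 2*r^2 - 39*r - 72)/(r^3 - 13*r^2 + 54*r - 72)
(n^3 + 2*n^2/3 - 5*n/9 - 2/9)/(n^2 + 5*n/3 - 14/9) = (3*n^2 + 4*n + 1)/(3*n + 7)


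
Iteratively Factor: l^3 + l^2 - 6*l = (l + 3)*(l^2 - 2*l) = l*(l + 3)*(l - 2)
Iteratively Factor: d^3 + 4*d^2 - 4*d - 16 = (d + 2)*(d^2 + 2*d - 8) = (d - 2)*(d + 2)*(d + 4)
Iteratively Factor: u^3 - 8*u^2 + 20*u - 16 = (u - 4)*(u^2 - 4*u + 4) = (u - 4)*(u - 2)*(u - 2)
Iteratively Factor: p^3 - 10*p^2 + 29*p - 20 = (p - 5)*(p^2 - 5*p + 4) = (p - 5)*(p - 4)*(p - 1)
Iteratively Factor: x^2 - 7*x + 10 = (x - 5)*(x - 2)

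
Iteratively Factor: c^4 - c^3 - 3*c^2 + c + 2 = (c - 2)*(c^3 + c^2 - c - 1) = (c - 2)*(c + 1)*(c^2 - 1) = (c - 2)*(c - 1)*(c + 1)*(c + 1)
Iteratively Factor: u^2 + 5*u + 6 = (u + 3)*(u + 2)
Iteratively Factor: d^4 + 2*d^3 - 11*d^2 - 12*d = (d - 3)*(d^3 + 5*d^2 + 4*d) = d*(d - 3)*(d^2 + 5*d + 4) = d*(d - 3)*(d + 1)*(d + 4)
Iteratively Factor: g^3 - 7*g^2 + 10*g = (g - 5)*(g^2 - 2*g) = g*(g - 5)*(g - 2)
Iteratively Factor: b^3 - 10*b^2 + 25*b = (b - 5)*(b^2 - 5*b) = b*(b - 5)*(b - 5)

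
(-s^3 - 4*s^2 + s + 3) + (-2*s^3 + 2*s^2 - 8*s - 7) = -3*s^3 - 2*s^2 - 7*s - 4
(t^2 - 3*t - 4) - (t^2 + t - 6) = 2 - 4*t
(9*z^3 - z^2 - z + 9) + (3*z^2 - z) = 9*z^3 + 2*z^2 - 2*z + 9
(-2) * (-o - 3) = 2*o + 6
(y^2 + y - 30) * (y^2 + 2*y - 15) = y^4 + 3*y^3 - 43*y^2 - 75*y + 450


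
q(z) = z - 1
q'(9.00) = 1.00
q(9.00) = 8.00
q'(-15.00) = 1.00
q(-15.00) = -16.00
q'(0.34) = 1.00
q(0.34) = -0.66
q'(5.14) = 1.00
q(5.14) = 4.14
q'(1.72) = 1.00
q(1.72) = 0.72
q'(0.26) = 1.00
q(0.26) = -0.74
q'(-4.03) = 1.00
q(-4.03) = -5.03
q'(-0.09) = 1.00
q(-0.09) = -1.09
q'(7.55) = 1.00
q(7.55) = 6.55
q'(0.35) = 1.00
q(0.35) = -0.65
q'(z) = 1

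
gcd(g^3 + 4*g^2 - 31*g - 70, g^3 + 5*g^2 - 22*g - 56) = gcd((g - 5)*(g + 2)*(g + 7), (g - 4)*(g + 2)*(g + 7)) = g^2 + 9*g + 14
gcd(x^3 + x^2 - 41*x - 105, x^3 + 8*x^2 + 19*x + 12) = x + 3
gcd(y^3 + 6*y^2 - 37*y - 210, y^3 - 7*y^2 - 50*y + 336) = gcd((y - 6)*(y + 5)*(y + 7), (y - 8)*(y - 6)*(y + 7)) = y^2 + y - 42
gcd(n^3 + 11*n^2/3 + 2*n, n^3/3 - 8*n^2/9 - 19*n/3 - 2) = n + 3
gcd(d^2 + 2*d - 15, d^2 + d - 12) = d - 3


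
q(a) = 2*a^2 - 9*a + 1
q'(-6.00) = -33.00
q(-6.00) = 127.00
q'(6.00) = 15.00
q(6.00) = 19.00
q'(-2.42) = -18.68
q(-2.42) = 34.49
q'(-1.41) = -14.64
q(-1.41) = 17.67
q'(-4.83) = -28.32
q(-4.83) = 91.13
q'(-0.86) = -12.44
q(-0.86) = 10.22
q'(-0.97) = -12.88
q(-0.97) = 11.61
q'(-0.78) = -12.12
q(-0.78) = 9.24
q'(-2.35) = -18.40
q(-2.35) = 33.20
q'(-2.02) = -17.08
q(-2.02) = 27.34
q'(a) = 4*a - 9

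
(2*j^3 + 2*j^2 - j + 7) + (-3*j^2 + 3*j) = 2*j^3 - j^2 + 2*j + 7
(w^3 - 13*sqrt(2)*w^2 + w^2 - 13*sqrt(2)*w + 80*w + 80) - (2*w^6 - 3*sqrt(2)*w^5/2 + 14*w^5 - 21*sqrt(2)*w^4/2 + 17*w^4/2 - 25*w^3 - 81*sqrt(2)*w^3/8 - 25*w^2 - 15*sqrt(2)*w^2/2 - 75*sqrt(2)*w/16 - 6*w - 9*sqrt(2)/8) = -2*w^6 - 14*w^5 + 3*sqrt(2)*w^5/2 - 17*w^4/2 + 21*sqrt(2)*w^4/2 + 81*sqrt(2)*w^3/8 + 26*w^3 - 11*sqrt(2)*w^2/2 + 26*w^2 - 133*sqrt(2)*w/16 + 86*w + 9*sqrt(2)/8 + 80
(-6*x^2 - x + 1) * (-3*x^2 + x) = 18*x^4 - 3*x^3 - 4*x^2 + x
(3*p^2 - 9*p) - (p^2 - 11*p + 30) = 2*p^2 + 2*p - 30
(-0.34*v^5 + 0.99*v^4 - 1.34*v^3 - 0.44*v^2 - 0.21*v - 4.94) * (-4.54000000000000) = 1.5436*v^5 - 4.4946*v^4 + 6.0836*v^3 + 1.9976*v^2 + 0.9534*v + 22.4276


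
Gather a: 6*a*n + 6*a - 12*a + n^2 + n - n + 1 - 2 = a*(6*n - 6) + n^2 - 1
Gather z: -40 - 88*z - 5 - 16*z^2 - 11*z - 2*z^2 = -18*z^2 - 99*z - 45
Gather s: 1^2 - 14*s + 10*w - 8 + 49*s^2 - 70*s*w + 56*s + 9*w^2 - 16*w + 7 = 49*s^2 + s*(42 - 70*w) + 9*w^2 - 6*w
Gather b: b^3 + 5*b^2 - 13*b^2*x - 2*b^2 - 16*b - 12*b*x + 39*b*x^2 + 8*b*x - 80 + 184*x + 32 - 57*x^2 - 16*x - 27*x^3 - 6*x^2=b^3 + b^2*(3 - 13*x) + b*(39*x^2 - 4*x - 16) - 27*x^3 - 63*x^2 + 168*x - 48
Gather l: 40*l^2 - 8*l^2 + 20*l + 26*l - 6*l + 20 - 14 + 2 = 32*l^2 + 40*l + 8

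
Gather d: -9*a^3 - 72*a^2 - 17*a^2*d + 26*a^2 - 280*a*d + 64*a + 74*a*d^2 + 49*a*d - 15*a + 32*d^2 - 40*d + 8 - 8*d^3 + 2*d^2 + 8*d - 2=-9*a^3 - 46*a^2 + 49*a - 8*d^3 + d^2*(74*a + 34) + d*(-17*a^2 - 231*a - 32) + 6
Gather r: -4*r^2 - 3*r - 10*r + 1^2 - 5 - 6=-4*r^2 - 13*r - 10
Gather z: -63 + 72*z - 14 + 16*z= 88*z - 77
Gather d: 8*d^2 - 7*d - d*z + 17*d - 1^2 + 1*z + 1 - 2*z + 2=8*d^2 + d*(10 - z) - z + 2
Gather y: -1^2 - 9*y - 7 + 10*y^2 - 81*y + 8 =10*y^2 - 90*y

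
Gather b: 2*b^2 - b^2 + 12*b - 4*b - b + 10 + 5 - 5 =b^2 + 7*b + 10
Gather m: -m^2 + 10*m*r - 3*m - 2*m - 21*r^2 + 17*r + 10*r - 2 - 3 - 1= -m^2 + m*(10*r - 5) - 21*r^2 + 27*r - 6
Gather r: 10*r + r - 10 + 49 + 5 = 11*r + 44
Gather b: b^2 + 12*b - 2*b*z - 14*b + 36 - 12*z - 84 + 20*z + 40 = b^2 + b*(-2*z - 2) + 8*z - 8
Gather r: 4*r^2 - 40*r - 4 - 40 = 4*r^2 - 40*r - 44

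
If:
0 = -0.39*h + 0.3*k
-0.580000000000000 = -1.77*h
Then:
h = 0.33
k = 0.43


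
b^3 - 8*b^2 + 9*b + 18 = (b - 6)*(b - 3)*(b + 1)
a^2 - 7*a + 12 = (a - 4)*(a - 3)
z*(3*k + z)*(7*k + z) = 21*k^2*z + 10*k*z^2 + z^3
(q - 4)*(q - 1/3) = q^2 - 13*q/3 + 4/3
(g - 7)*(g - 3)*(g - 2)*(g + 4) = g^4 - 8*g^3 - 7*g^2 + 122*g - 168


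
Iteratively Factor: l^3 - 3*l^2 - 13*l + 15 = (l + 3)*(l^2 - 6*l + 5) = (l - 5)*(l + 3)*(l - 1)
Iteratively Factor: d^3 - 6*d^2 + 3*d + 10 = (d - 5)*(d^2 - d - 2) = (d - 5)*(d - 2)*(d + 1)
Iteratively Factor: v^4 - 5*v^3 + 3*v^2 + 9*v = (v - 3)*(v^3 - 2*v^2 - 3*v) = (v - 3)^2*(v^2 + v) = (v - 3)^2*(v + 1)*(v)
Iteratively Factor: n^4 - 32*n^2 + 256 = (n - 4)*(n^3 + 4*n^2 - 16*n - 64) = (n - 4)^2*(n^2 + 8*n + 16) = (n - 4)^2*(n + 4)*(n + 4)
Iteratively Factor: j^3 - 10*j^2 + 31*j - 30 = (j - 2)*(j^2 - 8*j + 15) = (j - 5)*(j - 2)*(j - 3)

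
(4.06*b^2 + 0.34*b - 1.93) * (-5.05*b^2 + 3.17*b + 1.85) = -20.503*b^4 + 11.1532*b^3 + 18.3353*b^2 - 5.4891*b - 3.5705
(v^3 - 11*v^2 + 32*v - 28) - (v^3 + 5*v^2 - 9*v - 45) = -16*v^2 + 41*v + 17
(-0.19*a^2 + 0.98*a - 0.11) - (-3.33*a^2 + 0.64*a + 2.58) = 3.14*a^2 + 0.34*a - 2.69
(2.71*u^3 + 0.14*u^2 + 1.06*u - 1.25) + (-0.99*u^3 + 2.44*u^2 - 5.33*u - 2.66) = 1.72*u^3 + 2.58*u^2 - 4.27*u - 3.91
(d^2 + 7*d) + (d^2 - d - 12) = 2*d^2 + 6*d - 12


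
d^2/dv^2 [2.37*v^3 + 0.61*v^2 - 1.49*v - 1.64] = 14.22*v + 1.22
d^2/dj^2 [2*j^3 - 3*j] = 12*j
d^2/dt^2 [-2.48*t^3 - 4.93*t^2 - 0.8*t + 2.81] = -14.88*t - 9.86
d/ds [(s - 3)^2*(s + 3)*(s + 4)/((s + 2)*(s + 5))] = 2*(s^5 + 11*s^4 + 27*s^3 - 54*s^2 - 318*s - 423)/(s^4 + 14*s^3 + 69*s^2 + 140*s + 100)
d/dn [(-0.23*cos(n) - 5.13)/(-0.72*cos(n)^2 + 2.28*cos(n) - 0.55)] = (0.1656*cos(n)^2 + 7.3872*cos(n) - 11.8229)*sin(n)/(0.5184*cos(n)^4 - 3.2832*cos(n)^3 + 5.9904*cos(n)^2 - 2.508*cos(n) + 0.3025)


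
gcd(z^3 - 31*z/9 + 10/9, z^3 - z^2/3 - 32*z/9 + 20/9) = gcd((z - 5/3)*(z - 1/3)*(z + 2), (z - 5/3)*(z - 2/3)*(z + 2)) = z^2 + z/3 - 10/3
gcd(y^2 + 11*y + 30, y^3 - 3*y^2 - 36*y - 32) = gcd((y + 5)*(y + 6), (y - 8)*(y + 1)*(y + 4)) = 1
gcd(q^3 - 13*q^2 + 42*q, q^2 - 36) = q - 6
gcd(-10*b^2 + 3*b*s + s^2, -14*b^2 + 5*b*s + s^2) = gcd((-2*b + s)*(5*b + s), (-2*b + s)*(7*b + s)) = -2*b + s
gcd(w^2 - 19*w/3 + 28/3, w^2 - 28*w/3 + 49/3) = w - 7/3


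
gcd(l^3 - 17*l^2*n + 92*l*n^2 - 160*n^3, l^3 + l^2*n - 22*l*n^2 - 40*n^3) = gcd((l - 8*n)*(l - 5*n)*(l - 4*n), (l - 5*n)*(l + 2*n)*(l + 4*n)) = l - 5*n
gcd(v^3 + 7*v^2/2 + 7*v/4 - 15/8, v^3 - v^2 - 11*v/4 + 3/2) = v^2 + v - 3/4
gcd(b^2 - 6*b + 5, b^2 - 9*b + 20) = b - 5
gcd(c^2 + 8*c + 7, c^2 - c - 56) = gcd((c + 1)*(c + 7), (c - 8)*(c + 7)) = c + 7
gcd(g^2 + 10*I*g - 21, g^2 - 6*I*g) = 1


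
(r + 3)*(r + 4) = r^2 + 7*r + 12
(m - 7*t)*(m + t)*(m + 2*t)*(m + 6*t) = m^4 + 2*m^3*t - 43*m^2*t^2 - 128*m*t^3 - 84*t^4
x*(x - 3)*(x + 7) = x^3 + 4*x^2 - 21*x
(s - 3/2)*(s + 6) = s^2 + 9*s/2 - 9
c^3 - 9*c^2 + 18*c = c*(c - 6)*(c - 3)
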